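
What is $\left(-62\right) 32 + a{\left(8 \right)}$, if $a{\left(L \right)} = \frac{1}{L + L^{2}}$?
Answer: $- \frac{142847}{72} \approx -1984.0$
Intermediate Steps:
$\left(-62\right) 32 + a{\left(8 \right)} = \left(-62\right) 32 + \frac{1}{8 \left(1 + 8\right)} = -1984 + \frac{1}{8 \cdot 9} = -1984 + \frac{1}{8} \cdot \frac{1}{9} = -1984 + \frac{1}{72} = - \frac{142847}{72}$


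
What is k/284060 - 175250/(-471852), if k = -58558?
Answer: 1384425349/8377142445 ≈ 0.16526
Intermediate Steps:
k/284060 - 175250/(-471852) = -58558/284060 - 175250/(-471852) = -58558*1/284060 - 175250*(-1/471852) = -29279/142030 + 87625/235926 = 1384425349/8377142445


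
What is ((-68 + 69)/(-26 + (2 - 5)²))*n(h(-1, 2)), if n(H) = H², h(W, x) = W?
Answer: -1/17 ≈ -0.058824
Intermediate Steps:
((-68 + 69)/(-26 + (2 - 5)²))*n(h(-1, 2)) = ((-68 + 69)/(-26 + (2 - 5)²))*(-1)² = (1/(-26 + (-3)²))*1 = (1/(-26 + 9))*1 = (1/(-17))*1 = (1*(-1/17))*1 = -1/17*1 = -1/17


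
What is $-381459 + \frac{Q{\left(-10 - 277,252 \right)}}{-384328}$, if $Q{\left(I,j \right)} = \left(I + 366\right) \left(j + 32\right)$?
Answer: $- \frac{36651349247}{96082} \approx -3.8146 \cdot 10^{5}$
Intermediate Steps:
$Q{\left(I,j \right)} = \left(32 + j\right) \left(366 + I\right)$ ($Q{\left(I,j \right)} = \left(366 + I\right) \left(32 + j\right) = \left(32 + j\right) \left(366 + I\right)$)
$-381459 + \frac{Q{\left(-10 - 277,252 \right)}}{-384328} = -381459 + \frac{11712 + 32 \left(-10 - 277\right) + 366 \cdot 252 + \left(-10 - 277\right) 252}{-384328} = -381459 + \left(11712 + 32 \left(-10 - 277\right) + 92232 + \left(-10 - 277\right) 252\right) \left(- \frac{1}{384328}\right) = -381459 + \left(11712 + 32 \left(-287\right) + 92232 - 72324\right) \left(- \frac{1}{384328}\right) = -381459 + \left(11712 - 9184 + 92232 - 72324\right) \left(- \frac{1}{384328}\right) = -381459 + 22436 \left(- \frac{1}{384328}\right) = -381459 - \frac{5609}{96082} = - \frac{36651349247}{96082}$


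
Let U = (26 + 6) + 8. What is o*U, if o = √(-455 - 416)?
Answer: 40*I*√871 ≈ 1180.5*I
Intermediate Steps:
U = 40 (U = 32 + 8 = 40)
o = I*√871 (o = √(-871) = I*√871 ≈ 29.513*I)
o*U = (I*√871)*40 = 40*I*√871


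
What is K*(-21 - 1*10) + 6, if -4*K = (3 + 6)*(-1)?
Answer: -255/4 ≈ -63.750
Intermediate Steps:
K = 9/4 (K = -(3 + 6)*(-1)/4 = -9*(-1)/4 = -¼*(-9) = 9/4 ≈ 2.2500)
K*(-21 - 1*10) + 6 = 9*(-21 - 1*10)/4 + 6 = 9*(-21 - 10)/4 + 6 = (9/4)*(-31) + 6 = -279/4 + 6 = -255/4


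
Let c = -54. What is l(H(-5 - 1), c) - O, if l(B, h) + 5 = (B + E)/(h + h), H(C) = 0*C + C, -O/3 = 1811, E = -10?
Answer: 146560/27 ≈ 5428.1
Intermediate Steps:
O = -5433 (O = -3*1811 = -5433)
H(C) = C (H(C) = 0 + C = C)
l(B, h) = -5 + (-10 + B)/(2*h) (l(B, h) = -5 + (B - 10)/(h + h) = -5 + (-10 + B)/((2*h)) = -5 + (-10 + B)*(1/(2*h)) = -5 + (-10 + B)/(2*h))
l(H(-5 - 1), c) - O = (1/2)*(-10 + (-5 - 1) - 10*(-54))/(-54) - 1*(-5433) = (1/2)*(-1/54)*(-10 - 6 + 540) + 5433 = (1/2)*(-1/54)*524 + 5433 = -131/27 + 5433 = 146560/27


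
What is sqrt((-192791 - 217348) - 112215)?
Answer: I*sqrt(522354) ≈ 722.74*I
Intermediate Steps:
sqrt((-192791 - 217348) - 112215) = sqrt(-410139 - 112215) = sqrt(-522354) = I*sqrt(522354)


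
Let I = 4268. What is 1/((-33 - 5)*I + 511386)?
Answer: 1/349202 ≈ 2.8637e-6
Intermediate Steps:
1/((-33 - 5)*I + 511386) = 1/((-33 - 5)*4268 + 511386) = 1/(-38*4268 + 511386) = 1/(-162184 + 511386) = 1/349202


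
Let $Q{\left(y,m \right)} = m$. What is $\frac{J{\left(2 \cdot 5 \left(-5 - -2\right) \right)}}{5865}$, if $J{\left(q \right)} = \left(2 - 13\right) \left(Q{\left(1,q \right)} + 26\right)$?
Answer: $\frac{44}{5865} \approx 0.0075021$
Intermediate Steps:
$J{\left(q \right)} = -286 - 11 q$ ($J{\left(q \right)} = \left(2 - 13\right) \left(q + 26\right) = - 11 \left(26 + q\right) = -286 - 11 q$)
$\frac{J{\left(2 \cdot 5 \left(-5 - -2\right) \right)}}{5865} = \frac{-286 - 11 \cdot 2 \cdot 5 \left(-5 - -2\right)}{5865} = \left(-286 - 11 \cdot 10 \left(-5 + 2\right)\right) \frac{1}{5865} = \left(-286 - 11 \cdot 10 \left(-3\right)\right) \frac{1}{5865} = \left(-286 - -330\right) \frac{1}{5865} = \left(-286 + 330\right) \frac{1}{5865} = 44 \cdot \frac{1}{5865} = \frac{44}{5865}$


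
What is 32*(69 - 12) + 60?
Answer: 1884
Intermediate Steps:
32*(69 - 12) + 60 = 32*57 + 60 = 1824 + 60 = 1884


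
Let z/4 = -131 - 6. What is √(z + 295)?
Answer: I*√253 ≈ 15.906*I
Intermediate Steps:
z = -548 (z = 4*(-131 - 6) = 4*(-137) = -548)
√(z + 295) = √(-548 + 295) = √(-253) = I*√253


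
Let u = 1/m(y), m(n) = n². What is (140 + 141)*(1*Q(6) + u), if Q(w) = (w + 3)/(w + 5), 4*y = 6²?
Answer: 207940/891 ≈ 233.38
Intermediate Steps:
y = 9 (y = (¼)*6² = (¼)*36 = 9)
Q(w) = (3 + w)/(5 + w)
u = 1/81 (u = 1/(9²) = 1/81 ≈ 0.012346)
(140 + 141)*(1*Q(6) + u) = (140 + 141)*(1*((3 + 6)/(5 + 6)) + 1/81) = 281*(1*(9/11) + 1/81) = 281*(9/11 + 1/81) = 281*(740/891) = 207940/891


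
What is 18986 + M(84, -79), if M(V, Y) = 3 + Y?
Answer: 18910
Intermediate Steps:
18986 + M(84, -79) = 18986 + (3 - 79) = 18986 - 76 = 18910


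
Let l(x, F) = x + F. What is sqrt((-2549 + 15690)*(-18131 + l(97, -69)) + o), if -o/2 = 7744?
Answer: I*sqrt(237907011) ≈ 15424.0*I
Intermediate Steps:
o = -15488 (o = -2*7744 = -15488)
l(x, F) = F + x
sqrt((-2549 + 15690)*(-18131 + l(97, -69)) + o) = sqrt((-2549 + 15690)*(-18131 + (-69 + 97)) - 15488) = sqrt(13141*(-18131 + 28) - 15488) = sqrt(13141*(-18103) - 15488) = sqrt(-237891523 - 15488) = sqrt(-237907011) = I*sqrt(237907011)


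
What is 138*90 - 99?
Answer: 12321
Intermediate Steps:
138*90 - 99 = 12420 - 99 = 12321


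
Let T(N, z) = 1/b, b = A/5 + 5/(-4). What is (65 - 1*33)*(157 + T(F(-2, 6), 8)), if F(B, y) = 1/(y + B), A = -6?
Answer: 245536/49 ≈ 5010.9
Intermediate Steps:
b = -49/20 (b = -6/5 + 5/(-4) = -6*⅕ + 5*(-¼) = -6/5 - 5/4 = -49/20 ≈ -2.4500)
F(B, y) = 1/(B + y)
T(N, z) = -20/49 (T(N, z) = 1/(-49/20) = -20/49)
(65 - 1*33)*(157 + T(F(-2, 6), 8)) = (65 - 1*33)*(157 - 20/49) = (65 - 33)*(7673/49) = 32*(7673/49) = 245536/49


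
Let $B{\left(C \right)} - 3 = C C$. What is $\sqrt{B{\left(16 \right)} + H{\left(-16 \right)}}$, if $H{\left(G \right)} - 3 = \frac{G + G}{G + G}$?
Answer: $\sqrt{263} \approx 16.217$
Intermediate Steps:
$B{\left(C \right)} = 3 + C^{2}$ ($B{\left(C \right)} = 3 + C C = 3 + C^{2}$)
$H{\left(G \right)} = 4$ ($H{\left(G \right)} = 3 + \frac{G + G}{G + G} = 3 + \frac{2 G}{2 G} = 3 + 2 G \frac{1}{2 G} = 3 + 1 = 4$)
$\sqrt{B{\left(16 \right)} + H{\left(-16 \right)}} = \sqrt{\left(3 + 16^{2}\right) + 4} = \sqrt{\left(3 + 256\right) + 4} = \sqrt{259 + 4} = \sqrt{263}$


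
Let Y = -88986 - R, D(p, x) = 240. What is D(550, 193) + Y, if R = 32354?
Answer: -121100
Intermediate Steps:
Y = -121340 (Y = -88986 - 1*32354 = -88986 - 32354 = -121340)
D(550, 193) + Y = 240 - 121340 = -121100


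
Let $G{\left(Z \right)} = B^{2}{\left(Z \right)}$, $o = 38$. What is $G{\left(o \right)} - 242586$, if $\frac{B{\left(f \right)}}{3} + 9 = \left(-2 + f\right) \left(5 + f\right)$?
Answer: $21074103$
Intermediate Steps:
$B{\left(f \right)} = -27 + 3 \left(-2 + f\right) \left(5 + f\right)$
$G{\left(Z \right)} = \left(-57 + 3 Z^{2} + 9 Z\right)^{2}$
$G{\left(o \right)} - 242586 = 9 \left(-19 + 38^{2} + 3 \cdot 38\right)^{2} - 242586 = 9 \left(-19 + 1444 + 114\right)^{2} - 242586 = 9 \cdot 1539^{2} - 242586 = 9 \cdot 2368521 - 242586 = 21316689 - 242586 = 21074103$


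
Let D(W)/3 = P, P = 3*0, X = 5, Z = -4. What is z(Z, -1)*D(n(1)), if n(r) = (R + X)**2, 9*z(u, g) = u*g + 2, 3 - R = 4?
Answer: 0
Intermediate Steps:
R = -1 (R = 3 - 1*4 = 3 - 4 = -1)
z(u, g) = 2/9 + g*u/9 (z(u, g) = (u*g + 2)/9 = (g*u + 2)/9 = (2 + g*u)/9 = 2/9 + g*u/9)
P = 0
n(r) = 16 (n(r) = (-1 + 5)**2 = 4**2 = 16)
D(W) = 0 (D(W) = 3*0 = 0)
z(Z, -1)*D(n(1)) = (2/9 + (1/9)*(-1)*(-4))*0 = (2/9 + 4/9)*0 = (2/3)*0 = 0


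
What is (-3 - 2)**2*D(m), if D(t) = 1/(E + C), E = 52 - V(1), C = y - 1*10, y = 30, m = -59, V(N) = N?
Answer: 25/71 ≈ 0.35211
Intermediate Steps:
C = 20 (C = 30 - 1*10 = 30 - 10 = 20)
E = 51 (E = 52 - 1*1 = 52 - 1 = 51)
D(t) = 1/71 (D(t) = 1/(51 + 20) = 1/71)
(-3 - 2)**2*D(m) = (-3 - 2)**2*(1/71) = (-5)**2*(1/71) = 25*(1/71) = 25/71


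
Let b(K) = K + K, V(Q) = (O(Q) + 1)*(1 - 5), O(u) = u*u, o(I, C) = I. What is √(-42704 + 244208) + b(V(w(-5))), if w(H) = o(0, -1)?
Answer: -8 + 4*√12594 ≈ 440.89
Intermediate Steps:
O(u) = u²
w(H) = 0
V(Q) = -4 - 4*Q² (V(Q) = (Q² + 1)*(1 - 5) = (1 + Q²)*(-4) = -4 - 4*Q²)
b(K) = 2*K
√(-42704 + 244208) + b(V(w(-5))) = √(-42704 + 244208) + 2*(-4 - 4*0²) = √201504 + 2*(-4 - 4*0) = 4*√12594 + 2*(-4 + 0) = 4*√12594 + 2*(-4) = 4*√12594 - 8 = -8 + 4*√12594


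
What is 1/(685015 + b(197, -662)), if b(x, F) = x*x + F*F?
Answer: 1/1162068 ≈ 8.6053e-7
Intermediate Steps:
b(x, F) = F² + x² (b(x, F) = x² + F² = F² + x²)
1/(685015 + b(197, -662)) = 1/(685015 + ((-662)² + 197²)) = 1/(685015 + (438244 + 38809)) = 1/(685015 + 477053) = 1/1162068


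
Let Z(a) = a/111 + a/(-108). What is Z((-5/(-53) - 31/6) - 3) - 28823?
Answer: -36626190577/1270728 ≈ -28823.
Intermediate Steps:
Z(a) = -a/3996 (Z(a) = a*(1/111) + a*(-1/108) = a/111 - a/108 = -a/3996)
Z((-5/(-53) - 31/6) - 3) - 28823 = -((-5/(-53) - 31/6) - 3)/3996 - 28823 = -((-5*(-1/53) - 31*1/6) - 3)/3996 - 28823 = -((5/53 - 31/6) - 3)/3996 - 28823 = -(-1613/318 - 3)/3996 - 28823 = -1/3996*(-2567/318) - 28823 = 2567/1270728 - 28823 = -36626190577/1270728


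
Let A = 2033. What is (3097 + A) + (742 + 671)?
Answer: 6543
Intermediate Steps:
(3097 + A) + (742 + 671) = (3097 + 2033) + (742 + 671) = 5130 + 1413 = 6543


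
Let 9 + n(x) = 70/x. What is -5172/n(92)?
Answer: 237912/379 ≈ 627.74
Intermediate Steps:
n(x) = -9 + 70/x
-5172/n(92) = -5172/(-9 + 70/92) = -5172/(-9 + 70*(1/92)) = -5172/(-9 + 35/46) = -5172/(-379/46) = -5172*(-46/379) = 237912/379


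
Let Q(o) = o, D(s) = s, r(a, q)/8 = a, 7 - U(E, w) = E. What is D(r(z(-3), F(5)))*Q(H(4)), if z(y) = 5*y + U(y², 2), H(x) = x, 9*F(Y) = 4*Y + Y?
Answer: -544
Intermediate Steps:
U(E, w) = 7 - E
F(Y) = 5*Y/9 (F(Y) = (4*Y + Y)/9 = (5*Y)/9 = 5*Y/9)
z(y) = 7 - y² + 5*y (z(y) = 5*y + (7 - y²) = 7 - y² + 5*y)
r(a, q) = 8*a
D(r(z(-3), F(5)))*Q(H(4)) = (8*(7 - 1*(-3)² + 5*(-3)))*4 = (8*(7 - 1*9 - 15))*4 = (8*(7 - 9 - 15))*4 = (8*(-17))*4 = -136*4 = -544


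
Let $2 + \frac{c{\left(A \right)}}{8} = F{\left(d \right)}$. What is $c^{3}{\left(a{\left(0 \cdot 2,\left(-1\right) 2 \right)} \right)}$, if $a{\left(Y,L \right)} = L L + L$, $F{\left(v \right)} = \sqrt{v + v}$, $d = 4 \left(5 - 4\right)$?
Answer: $-28672 + 20480 \sqrt{2} \approx 291.09$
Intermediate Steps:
$d = 4$ ($d = 4 \cdot 1 = 4$)
$F{\left(v \right)} = \sqrt{2} \sqrt{v}$ ($F{\left(v \right)} = \sqrt{2 v} = \sqrt{2} \sqrt{v}$)
$a{\left(Y,L \right)} = L + L^{2}$ ($a{\left(Y,L \right)} = L^{2} + L = L + L^{2}$)
$c{\left(A \right)} = -16 + 16 \sqrt{2}$ ($c{\left(A \right)} = -16 + 8 \sqrt{2} \sqrt{4} = -16 + 8 \sqrt{2} \cdot 2 = -16 + 8 \cdot 2 \sqrt{2} = -16 + 16 \sqrt{2}$)
$c^{3}{\left(a{\left(0 \cdot 2,\left(-1\right) 2 \right)} \right)} = \left(-16 + 16 \sqrt{2}\right)^{3}$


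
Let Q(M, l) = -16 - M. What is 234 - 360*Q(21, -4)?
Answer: 13554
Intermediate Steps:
234 - 360*Q(21, -4) = 234 - 360*(-16 - 1*21) = 234 - 360*(-16 - 21) = 234 - 360*(-37) = 234 + 13320 = 13554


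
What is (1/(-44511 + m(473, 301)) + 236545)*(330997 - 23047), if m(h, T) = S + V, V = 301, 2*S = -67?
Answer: 6445749925333350/88487 ≈ 7.2844e+10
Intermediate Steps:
S = -67/2 (S = (1/2)*(-67) = -67/2 ≈ -33.500)
m(h, T) = 535/2 (m(h, T) = -67/2 + 301 = 535/2)
(1/(-44511 + m(473, 301)) + 236545)*(330997 - 23047) = (1/(-44511 + 535/2) + 236545)*(330997 - 23047) = (1/(-88487/2) + 236545)*307950 = (-2/88487 + 236545)*307950 = (20931157413/88487)*307950 = 6445749925333350/88487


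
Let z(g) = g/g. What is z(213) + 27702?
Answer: 27703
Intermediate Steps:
z(g) = 1
z(213) + 27702 = 1 + 27702 = 27703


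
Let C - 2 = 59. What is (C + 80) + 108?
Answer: 249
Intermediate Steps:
C = 61 (C = 2 + 59 = 61)
(C + 80) + 108 = (61 + 80) + 108 = 141 + 108 = 249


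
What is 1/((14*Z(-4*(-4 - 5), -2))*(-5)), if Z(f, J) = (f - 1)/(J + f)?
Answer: -17/1225 ≈ -0.013878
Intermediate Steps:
Z(f, J) = (-1 + f)/(J + f)
1/((14*Z(-4*(-4 - 5), -2))*(-5)) = 1/((14*((-1 - 4*(-4 - 5))/(-2 - 4*(-4 - 5))))*(-5)) = 1/((14*((-1 - 4*(-9))/(-2 - 4*(-9))))*(-5)) = 1/((14*((-1 + 36)/(-2 + 36)))*(-5)) = 1/((14*(35/34))*(-5)) = 1/((245/17)*(-5)) = 1/(-1225/17) = -17/1225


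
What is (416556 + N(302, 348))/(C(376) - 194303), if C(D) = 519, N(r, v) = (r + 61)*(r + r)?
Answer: -79476/24223 ≈ -3.2810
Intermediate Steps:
N(r, v) = 2*r*(61 + r) (N(r, v) = (61 + r)*(2*r) = 2*r*(61 + r))
(416556 + N(302, 348))/(C(376) - 194303) = (416556 + 2*302*(61 + 302))/(519 - 194303) = (416556 + 2*302*363)/(-193784) = (416556 + 219252)*(-1/193784) = 635808*(-1/193784) = -79476/24223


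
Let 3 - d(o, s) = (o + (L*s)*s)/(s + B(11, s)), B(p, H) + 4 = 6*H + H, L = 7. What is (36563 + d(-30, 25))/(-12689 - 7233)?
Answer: -7162591/3904712 ≈ -1.8343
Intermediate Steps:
B(p, H) = -4 + 7*H (B(p, H) = -4 + (6*H + H) = -4 + 7*H)
d(o, s) = 3 - (o + 7*s²)/(-4 + 8*s) (d(o, s) = 3 - (o + (7*s)*s)/(s + (-4 + 7*s)) = 3 - (o + 7*s²)/(-4 + 8*s))
(36563 + d(-30, 25))/(-12689 - 7233) = (36563 + (-12 - 1*(-30) - 7*25² + 24*25)/(4*(-1 + 2*25)))/(-12689 - 7233) = (36563 + (-12 + 30 - 7*625 + 600)/(4*(-1 + 50)))/(-19922) = (36563 + (¼)*(-12 + 30 - 4375 + 600)/49)*(-1/19922) = (36563 + (¼)*(1/49)*(-3757))*(-1/19922) = (36563 - 3757/196)*(-1/19922) = (7162591/196)*(-1/19922) = -7162591/3904712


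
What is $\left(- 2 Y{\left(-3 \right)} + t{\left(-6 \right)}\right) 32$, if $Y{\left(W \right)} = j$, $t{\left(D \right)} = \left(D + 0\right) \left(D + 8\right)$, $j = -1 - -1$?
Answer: $-384$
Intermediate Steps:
$j = 0$ ($j = -1 + 1 = 0$)
$t{\left(D \right)} = D \left(8 + D\right)$
$Y{\left(W \right)} = 0$
$\left(- 2 Y{\left(-3 \right)} + t{\left(-6 \right)}\right) 32 = \left(\left(-2\right) 0 - 6 \left(8 - 6\right)\right) 32 = \left(0 - 12\right) 32 = \left(-12\right) 32 = -384$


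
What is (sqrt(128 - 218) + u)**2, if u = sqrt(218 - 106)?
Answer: 22 + 24*I*sqrt(70) ≈ 22.0 + 200.8*I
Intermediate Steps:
u = 4*sqrt(7) (u = sqrt(112) = 4*sqrt(7) ≈ 10.583)
(sqrt(128 - 218) + u)**2 = (sqrt(128 - 218) + 4*sqrt(7))**2 = (sqrt(-90) + 4*sqrt(7))**2 = (3*I*sqrt(10) + 4*sqrt(7))**2 = (4*sqrt(7) + 3*I*sqrt(10))**2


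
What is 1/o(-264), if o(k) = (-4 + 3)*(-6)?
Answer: 1/6 ≈ 0.16667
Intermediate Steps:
o(k) = 6 (o(k) = -1*(-6) = 6)
1/o(-264) = 1/6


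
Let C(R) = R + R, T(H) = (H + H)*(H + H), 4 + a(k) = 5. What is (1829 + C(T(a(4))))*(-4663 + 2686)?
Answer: -3631749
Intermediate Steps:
a(k) = 1 (a(k) = -4 + 5 = 1)
T(H) = 4*H² (T(H) = (2*H)*(2*H) = 4*H²)
C(R) = 2*R
(1829 + C(T(a(4))))*(-4663 + 2686) = (1829 + 2*(4*1²))*(-4663 + 2686) = (1829 + 2*(4*1))*(-1977) = (1829 + 2*4)*(-1977) = (1829 + 8)*(-1977) = 1837*(-1977) = -3631749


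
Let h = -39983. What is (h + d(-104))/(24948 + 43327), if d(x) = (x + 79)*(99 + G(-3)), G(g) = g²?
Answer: -42683/68275 ≈ -0.62516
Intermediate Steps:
d(x) = 8532 + 108*x (d(x) = (x + 79)*(99 + (-3)²) = (79 + x)*(99 + 9) = (79 + x)*108 = 8532 + 108*x)
(h + d(-104))/(24948 + 43327) = (-39983 + (8532 + 108*(-104)))/(24948 + 43327) = (-39983 + (8532 - 11232))/68275 = (-39983 - 2700)*(1/68275) = -42683*1/68275 = -42683/68275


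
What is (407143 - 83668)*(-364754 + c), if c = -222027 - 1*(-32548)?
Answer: -179280519675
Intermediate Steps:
c = -189479 (c = -222027 + 32548 = -189479)
(407143 - 83668)*(-364754 + c) = (407143 - 83668)*(-364754 - 189479) = 323475*(-554233) = -179280519675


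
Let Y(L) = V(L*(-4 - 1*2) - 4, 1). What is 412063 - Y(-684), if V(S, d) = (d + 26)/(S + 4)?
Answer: 62633575/152 ≈ 4.1206e+5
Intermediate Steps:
V(S, d) = (26 + d)/(4 + S)
Y(L) = -9/(2*L) (Y(L) = (26 + 1)/(4 + (L*(-4 - 1*2) - 4)) = 27/(4 + (L*(-4 - 2) - 4)) = 27/(4 + (L*(-6) - 4)) = 27/(4 + (-6*L - 4)) = 27/(4 + (-4 - 6*L)) = 27/(-6*L) = -1/(6*L)*27 = -9/(2*L))
412063 - Y(-684) = 412063 - (-9)/(2*(-684)) = 412063 - (-9)*(-1)/(2*684) = 412063 - 1*1/152 = 412063 - 1/152 = 62633575/152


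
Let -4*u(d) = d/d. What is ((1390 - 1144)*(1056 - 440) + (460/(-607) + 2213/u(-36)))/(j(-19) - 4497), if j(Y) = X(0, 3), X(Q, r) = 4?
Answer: -86608728/2727251 ≈ -31.757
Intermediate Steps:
u(d) = -1/4 (u(d) = -d/(4*d) = -1/4*1 = -1/4)
j(Y) = 4
((1390 - 1144)*(1056 - 440) + (460/(-607) + 2213/u(-36)))/(j(-19) - 4497) = ((1390 - 1144)*(1056 - 440) + (460/(-607) + 2213/(-1/4)))/(4 - 4497) = (246*616 + (460*(-1/607) + 2213*(-4)))/(-4493) = (151536 + (-460/607 - 8852))*(-1/4493) = (151536 - 5373624/607)*(-1/4493) = (86608728/607)*(-1/4493) = -86608728/2727251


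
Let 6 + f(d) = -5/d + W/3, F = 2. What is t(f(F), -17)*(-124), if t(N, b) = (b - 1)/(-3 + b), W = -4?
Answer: -558/5 ≈ -111.60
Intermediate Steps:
f(d) = -22/3 - 5/d (f(d) = -6 + (-5/d - 4/3) = -6 + (-4/3 - 5/d) = -22/3 - 5/d)
t(N, b) = (-1 + b)/(-3 + b)
t(f(F), -17)*(-124) = ((-1 - 17)/(-3 - 17))*(-124) = (-18/(-20))*(-124) = -1/20*(-18)*(-124) = (9/10)*(-124) = -558/5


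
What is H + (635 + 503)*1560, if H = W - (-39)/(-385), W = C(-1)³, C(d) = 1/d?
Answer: 683482376/385 ≈ 1.7753e+6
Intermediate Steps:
W = -1 (W = (1/(-1))³ = (-1)³ = -1)
H = -424/385 (H = -1 - (-39)/(-385) = -1 - (-39)*(-1)/385 = -1 - 1*39/385 = -1 - 39/385 = -424/385 ≈ -1.1013)
H + (635 + 503)*1560 = -424/385 + (635 + 503)*1560 = -424/385 + 1138*1560 = -424/385 + 1775280 = 683482376/385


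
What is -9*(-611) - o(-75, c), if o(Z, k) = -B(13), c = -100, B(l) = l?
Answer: 5512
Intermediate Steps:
o(Z, k) = -13 (o(Z, k) = -1*13 = -13)
-9*(-611) - o(-75, c) = -9*(-611) - 1*(-13) = 5499 + 13 = 5512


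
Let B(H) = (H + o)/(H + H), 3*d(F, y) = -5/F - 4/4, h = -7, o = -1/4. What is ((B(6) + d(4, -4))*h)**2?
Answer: 8281/2304 ≈ 3.5942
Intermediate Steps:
o = -1/4 (o = -1*1/4 = -1/4 ≈ -0.25000)
d(F, y) = -1/3 - 5/(3*F) (d(F, y) = (-5/F - 4/4)/3 = (-5/F - 4*1/4)/3 = (-5/F - 1)/3 = (-1 - 5/F)/3 = -1/3 - 5/(3*F))
B(H) = (-1/4 + H)/(2*H) (B(H) = (H - 1/4)/(H + H) = (-1/4 + H)/((2*H)) = (-1/4 + H)*(1/(2*H)) = (-1/4 + H)/(2*H))
((B(6) + d(4, -4))*h)**2 = (((1/8)*(-1 + 4*6)/6 + (1/3)*(-5 - 1*4)/4)*(-7))**2 = (((1/8)*(1/6)*(-1 + 24) + (1/3)*(1/4)*(-5 - 4))*(-7))**2 = (((1/8)*(1/6)*23 + (1/3)*(1/4)*(-9))*(-7))**2 = ((23/48 - 3/4)*(-7))**2 = (-13/48*(-7))**2 = (91/48)**2 = 8281/2304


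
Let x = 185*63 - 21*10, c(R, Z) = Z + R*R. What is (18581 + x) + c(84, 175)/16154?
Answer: 485047235/16154 ≈ 30026.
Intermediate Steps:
c(R, Z) = Z + R²
x = 11445 (x = 11655 - 1*210 = 11655 - 210 = 11445)
(18581 + x) + c(84, 175)/16154 = (18581 + 11445) + (175 + 84²)/16154 = 30026 + (175 + 7056)*(1/16154) = 30026 + 7231*(1/16154) = 30026 + 7231/16154 = 485047235/16154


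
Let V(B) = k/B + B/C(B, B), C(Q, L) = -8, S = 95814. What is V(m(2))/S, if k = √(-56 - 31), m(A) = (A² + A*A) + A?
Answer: -5/383256 + I*√87/958140 ≈ -1.3046e-5 + 9.7349e-6*I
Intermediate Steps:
m(A) = A + 2*A² (m(A) = (A² + A²) + A = 2*A² + A = A + 2*A²)
k = I*√87 (k = √(-87) = I*√87 ≈ 9.3274*I)
V(B) = -B/8 + I*√87/B (V(B) = (I*√87)/B + B/(-8) = I*√87/B + B*(-⅛) = I*√87/B - B/8 = -B/8 + I*√87/B)
V(m(2))/S = (-(1 + 2*2)/4 + I*√87/((2*(1 + 2*2))))/95814 = (-(1 + 4)/4 + I*√87/((2*(1 + 4))))*(1/95814) = (-5/4 + I*√87/((2*5)))*(1/95814) = (-⅛*10 + I*√87/10)*(1/95814) = (-5/4 + I*√87*(⅒))*(1/95814) = (-5/4 + I*√87/10)*(1/95814) = -5/383256 + I*√87/958140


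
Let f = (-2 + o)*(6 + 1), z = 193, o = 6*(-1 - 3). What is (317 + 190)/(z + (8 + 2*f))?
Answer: -507/163 ≈ -3.1104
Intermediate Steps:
o = -24 (o = 6*(-4) = -24)
f = -182 (f = (-2 - 24)*(6 + 1) = -26*7 = -182)
(317 + 190)/(z + (8 + 2*f)) = (317 + 190)/(193 + (8 + 2*(-182))) = 507/(193 + (8 - 364)) = 507/(193 - 356) = 507/(-163) = 507*(-1/163) = -507/163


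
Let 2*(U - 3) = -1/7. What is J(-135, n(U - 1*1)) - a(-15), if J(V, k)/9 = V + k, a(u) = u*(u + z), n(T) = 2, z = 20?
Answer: -1122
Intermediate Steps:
U = 41/14 (U = 3 + (-1/7)/2 = 3 + (-1*⅐)/2 = 3 + (½)*(-⅐) = 3 - 1/14 = 41/14 ≈ 2.9286)
a(u) = u*(20 + u) (a(u) = u*(u + 20) = u*(20 + u))
J(V, k) = 9*V + 9*k (J(V, k) = 9*(V + k) = 9*V + 9*k)
J(-135, n(U - 1*1)) - a(-15) = (9*(-135) + 9*2) - (-15)*(20 - 15) = (-1215 + 18) - (-15)*5 = -1197 - 1*(-75) = -1197 + 75 = -1122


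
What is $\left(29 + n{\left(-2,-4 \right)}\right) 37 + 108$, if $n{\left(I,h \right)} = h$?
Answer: $1033$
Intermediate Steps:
$\left(29 + n{\left(-2,-4 \right)}\right) 37 + 108 = \left(29 - 4\right) 37 + 108 = 25 \cdot 37 + 108 = 925 + 108 = 1033$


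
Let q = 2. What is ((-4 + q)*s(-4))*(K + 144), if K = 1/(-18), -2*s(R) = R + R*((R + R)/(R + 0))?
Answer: -5182/3 ≈ -1727.3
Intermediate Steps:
s(R) = -3*R/2 (s(R) = -(R + R*((R + R)/(R + 0)))/2 = -(R + R*((2*R)/R))/2 = -(R + R*2)/2 = -(R + 2*R)/2 = -3*R/2)
K = -1/18 ≈ -0.055556
((-4 + q)*s(-4))*(K + 144) = ((-4 + 2)*(-3/2*(-4)))*(-1/18 + 144) = -2*6*(2591/18) = -12*2591/18 = -5182/3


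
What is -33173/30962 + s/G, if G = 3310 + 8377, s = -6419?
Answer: -586437929/361852894 ≈ -1.6207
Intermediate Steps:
G = 11687
-33173/30962 + s/G = -33173/30962 - 6419/11687 = -586437929/361852894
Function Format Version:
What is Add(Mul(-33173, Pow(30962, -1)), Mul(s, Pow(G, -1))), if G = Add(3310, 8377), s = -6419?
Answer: Rational(-586437929, 361852894) ≈ -1.6207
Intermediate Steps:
G = 11687
Add(Mul(-33173, Pow(30962, -1)), Mul(s, Pow(G, -1))) = Add(Mul(-33173, Pow(30962, -1)), Mul(-6419, Pow(11687, -1))) = Add(Mul(-33173, Rational(1, 30962)), Mul(-6419, Rational(1, 11687))) = Add(Rational(-33173, 30962), Rational(-6419, 11687)) = Rational(-586437929, 361852894)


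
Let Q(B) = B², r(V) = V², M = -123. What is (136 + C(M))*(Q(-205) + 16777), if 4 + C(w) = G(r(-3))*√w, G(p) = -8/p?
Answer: 7761864 - 470416*I*√123/9 ≈ 7.7619e+6 - 5.7969e+5*I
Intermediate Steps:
C(w) = -4 - 8*√w/9 (C(w) = -4 + (-8/((-3)²))*√w = -4 + (-8/9)*√w = -4 + (-8*⅑)*√w = -4 - 8*√w/9)
(136 + C(M))*(Q(-205) + 16777) = (136 + (-4 - 8*I*√123/9))*((-205)² + 16777) = (136 + (-4 - 8*I*√123/9))*(42025 + 16777) = (136 + (-4 - 8*I*√123/9))*58802 = (132 - 8*I*√123/9)*58802 = 7761864 - 470416*I*√123/9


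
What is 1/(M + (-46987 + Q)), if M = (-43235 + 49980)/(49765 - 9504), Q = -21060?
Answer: -2119/144191238 ≈ -1.4696e-5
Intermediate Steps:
M = 355/2119 (M = 6745/40261 = 6745*(1/40261) = 355/2119 ≈ 0.16753)
1/(M + (-46987 + Q)) = 1/(355/2119 + (-46987 - 21060)) = 1/(355/2119 - 68047) = 1/(-144191238/2119) = -2119/144191238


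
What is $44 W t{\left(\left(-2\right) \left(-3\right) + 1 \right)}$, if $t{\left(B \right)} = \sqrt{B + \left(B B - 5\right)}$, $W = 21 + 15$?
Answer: $1584 \sqrt{51} \approx 11312.0$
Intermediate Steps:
$W = 36$
$t{\left(B \right)} = \sqrt{-5 + B + B^{2}}$ ($t{\left(B \right)} = \sqrt{B + \left(B^{2} - 5\right)} = \sqrt{B + \left(-5 + B^{2}\right)} = \sqrt{-5 + B + B^{2}}$)
$44 W t{\left(\left(-2\right) \left(-3\right) + 1 \right)} = 44 \cdot 36 \sqrt{-5 + \left(\left(-2\right) \left(-3\right) + 1\right) + \left(\left(-2\right) \left(-3\right) + 1\right)^{2}} = 1584 \sqrt{-5 + \left(6 + 1\right) + \left(6 + 1\right)^{2}} = 1584 \sqrt{-5 + 7 + 7^{2}} = 1584 \sqrt{-5 + 7 + 49} = 1584 \sqrt{51}$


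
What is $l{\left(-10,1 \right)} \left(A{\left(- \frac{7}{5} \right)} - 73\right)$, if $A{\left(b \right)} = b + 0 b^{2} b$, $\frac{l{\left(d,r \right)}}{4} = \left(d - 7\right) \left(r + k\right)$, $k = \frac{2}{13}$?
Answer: $\frac{75888}{13} \approx 5837.5$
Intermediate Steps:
$k = \frac{2}{13}$ ($k = 2 \cdot \frac{1}{13} = \frac{2}{13} \approx 0.15385$)
$l{\left(d,r \right)} = 4 \left(-7 + d\right) \left(\frac{2}{13} + r\right)$ ($l{\left(d,r \right)} = 4 \left(d - 7\right) \left(r + \frac{2}{13}\right) = 4 \left(-7 + d\right) \left(\frac{2}{13} + r\right)$)
$A{\left(b \right)} = b$ ($A{\left(b \right)} = b + 0 b = b + 0 = b$)
$l{\left(-10,1 \right)} \left(A{\left(- \frac{7}{5} \right)} - 73\right) = \left(- \frac{56}{13} - 28 + \frac{8}{13} \left(-10\right) + 4 \left(-10\right) 1\right) \left(- \frac{7}{5} - 73\right) = \left(- \frac{56}{13} - 28 - \frac{80}{13} - 40\right) \left(\left(-7\right) \frac{1}{5} - 73\right) = - \frac{1020 \left(- \frac{7}{5} - 73\right)}{13} = \left(- \frac{1020}{13}\right) \left(- \frac{372}{5}\right) = \frac{75888}{13}$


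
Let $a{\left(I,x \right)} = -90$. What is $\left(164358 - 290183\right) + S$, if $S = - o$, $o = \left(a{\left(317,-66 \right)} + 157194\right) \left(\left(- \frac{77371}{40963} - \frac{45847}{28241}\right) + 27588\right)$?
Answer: $- \frac{5013449009361511603}{1156836083} \approx -4.3338 \cdot 10^{9}$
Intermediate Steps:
$o = \frac{5013303450461368128}{1156836083}$ ($o = \left(-90 + 157194\right) \left(\left(- \frac{77371}{40963} - \frac{45847}{28241}\right) + 27588\right) = 157104 \left(\left(\left(-77371\right) \frac{1}{40963} - \frac{45847}{28241}\right) + 27588\right) = 157104 \left(\left(- \frac{77371}{40963} - \frac{45847}{28241}\right) + 27588\right) = 157104 \left(- \frac{4063065072}{1156836083} + 27588\right) = 157104 \cdot \frac{31910730792732}{1156836083} = \frac{5013303450461368128}{1156836083} \approx 4.3336 \cdot 10^{9}$)
$S = - \frac{5013303450461368128}{1156836083}$ ($S = \left(-1\right) \frac{5013303450461368128}{1156836083} = - \frac{5013303450461368128}{1156836083} \approx -4.3336 \cdot 10^{9}$)
$\left(164358 - 290183\right) + S = \left(164358 - 290183\right) - \frac{5013303450461368128}{1156836083} = -125825 - \frac{5013303450461368128}{1156836083} = - \frac{5013449009361511603}{1156836083}$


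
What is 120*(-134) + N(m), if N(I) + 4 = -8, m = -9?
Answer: -16092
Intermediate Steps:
N(I) = -12 (N(I) = -4 - 8 = -12)
120*(-134) + N(m) = 120*(-134) - 12 = -16080 - 12 = -16092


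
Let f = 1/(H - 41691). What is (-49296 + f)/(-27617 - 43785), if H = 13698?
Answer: 1379942929/1998756186 ≈ 0.69040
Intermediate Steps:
f = -1/27993 (f = 1/(13698 - 41691) = 1/(-27993) = -1/27993 ≈ -3.5723e-5)
(-49296 + f)/(-27617 - 43785) = (-49296 - 1/27993)/(-27617 - 43785) = -1379942929/27993/(-71402) = -1379942929/27993*(-1/71402) = 1379942929/1998756186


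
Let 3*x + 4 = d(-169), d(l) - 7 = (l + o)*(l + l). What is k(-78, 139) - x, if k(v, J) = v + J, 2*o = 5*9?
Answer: -49337/3 ≈ -16446.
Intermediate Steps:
o = 45/2 (o = (5*9)/2 = (½)*45 = 45/2 ≈ 22.500)
k(v, J) = J + v
d(l) = 7 + 2*l*(45/2 + l) (d(l) = 7 + (l + 45/2)*(l + l) = 7 + (45/2 + l)*(2*l) = 7 + 2*l*(45/2 + l))
x = 49520/3 (x = -4/3 + (7 + 2*(-169)² + 45*(-169))/3 = -4/3 + (7 + 2*28561 - 7605)/3 = -4/3 + (7 + 57122 - 7605)/3 = -4/3 + (⅓)*49524 = -4/3 + 16508 = 49520/3 ≈ 16507.)
k(-78, 139) - x = (139 - 78) - 1*49520/3 = 61 - 49520/3 = -49337/3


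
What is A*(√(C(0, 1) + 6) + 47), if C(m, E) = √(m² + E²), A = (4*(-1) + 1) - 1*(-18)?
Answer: 705 + 15*√7 ≈ 744.69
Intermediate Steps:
A = 15 (A = (-4 + 1) + 18 = -3 + 18 = 15)
C(m, E) = √(E² + m²)
A*(√(C(0, 1) + 6) + 47) = 15*(√(√(1² + 0²) + 6) + 47) = 15*(√(√(1 + 0) + 6) + 47) = 15*(√(√1 + 6) + 47) = 15*(√(1 + 6) + 47) = 15*(√7 + 47) = 15*(47 + √7) = 705 + 15*√7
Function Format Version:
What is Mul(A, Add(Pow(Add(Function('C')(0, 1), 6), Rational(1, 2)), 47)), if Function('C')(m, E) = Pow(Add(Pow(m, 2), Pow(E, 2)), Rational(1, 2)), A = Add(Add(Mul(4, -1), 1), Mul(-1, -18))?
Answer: Add(705, Mul(15, Pow(7, Rational(1, 2)))) ≈ 744.69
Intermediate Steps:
A = 15 (A = Add(Add(-4, 1), 18) = Add(-3, 18) = 15)
Function('C')(m, E) = Pow(Add(Pow(E, 2), Pow(m, 2)), Rational(1, 2))
Mul(A, Add(Pow(Add(Function('C')(0, 1), 6), Rational(1, 2)), 47)) = Mul(15, Add(Pow(Add(Pow(Add(Pow(1, 2), Pow(0, 2)), Rational(1, 2)), 6), Rational(1, 2)), 47)) = Mul(15, Add(Pow(Add(Pow(Add(1, 0), Rational(1, 2)), 6), Rational(1, 2)), 47)) = Mul(15, Add(Pow(Add(Pow(1, Rational(1, 2)), 6), Rational(1, 2)), 47)) = Mul(15, Add(Pow(Add(1, 6), Rational(1, 2)), 47)) = Mul(15, Add(Pow(7, Rational(1, 2)), 47)) = Mul(15, Add(47, Pow(7, Rational(1, 2)))) = Add(705, Mul(15, Pow(7, Rational(1, 2))))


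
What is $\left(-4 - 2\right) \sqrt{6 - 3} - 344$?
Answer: $-344 - 6 \sqrt{3} \approx -354.39$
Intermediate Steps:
$\left(-4 - 2\right) \sqrt{6 - 3} - 344 = \left(-4 - 2\right) \sqrt{3} - 344 = - 6 \sqrt{3} - 344 = -344 - 6 \sqrt{3}$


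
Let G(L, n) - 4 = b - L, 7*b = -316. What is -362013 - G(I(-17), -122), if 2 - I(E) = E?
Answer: -2533670/7 ≈ -3.6195e+5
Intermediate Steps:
b = -316/7 (b = (1/7)*(-316) = -316/7 ≈ -45.143)
I(E) = 2 - E
G(L, n) = -288/7 - L (G(L, n) = 4 + (-316/7 - L) = -288/7 - L)
-362013 - G(I(-17), -122) = -362013 - (-288/7 - (2 - 1*(-17))) = -362013 - (-288/7 - (2 + 17)) = -362013 - (-288/7 - 1*19) = -362013 - (-288/7 - 19) = -362013 - 1*(-421/7) = -362013 + 421/7 = -2533670/7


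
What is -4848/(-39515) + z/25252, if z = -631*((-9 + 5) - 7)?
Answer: 396695311/997832780 ≈ 0.39756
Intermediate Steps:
z = 6941 (z = -631*(-4 - 7) = -631*(-11) = 6941)
-4848/(-39515) + z/25252 = -4848/(-39515) + 6941/25252 = -4848*(-1/39515) + 6941*(1/25252) = 4848/39515 + 6941/25252 = 396695311/997832780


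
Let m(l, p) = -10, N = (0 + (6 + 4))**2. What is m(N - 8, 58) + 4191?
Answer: 4181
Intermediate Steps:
N = 100 (N = (0 + 10)**2 = 10**2 = 100)
m(N - 8, 58) + 4191 = -10 + 4191 = 4181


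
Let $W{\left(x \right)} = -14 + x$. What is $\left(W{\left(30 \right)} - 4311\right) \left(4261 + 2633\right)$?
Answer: $-29609730$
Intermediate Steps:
$\left(W{\left(30 \right)} - 4311\right) \left(4261 + 2633\right) = \left(\left(-14 + 30\right) - 4311\right) \left(4261 + 2633\right) = \left(16 - 4311\right) 6894 = \left(-4295\right) 6894 = -29609730$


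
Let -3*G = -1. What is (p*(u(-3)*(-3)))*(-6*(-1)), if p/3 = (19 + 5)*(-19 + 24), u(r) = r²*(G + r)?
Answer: 155520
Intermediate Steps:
G = ⅓ (G = -⅓*(-1) = ⅓ ≈ 0.33333)
u(r) = r²*(⅓ + r)
p = 360 (p = 3*((19 + 5)*(-19 + 24)) = 3*(24*5) = 3*120 = 360)
(p*(u(-3)*(-3)))*(-6*(-1)) = (360*(((-3)²*(⅓ - 3))*(-3)))*(-6*(-1)) = (360*((9*(-8/3))*(-3)))*6 = (360*(-24*(-3)))*6 = (360*72)*6 = 25920*6 = 155520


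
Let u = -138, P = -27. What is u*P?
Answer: 3726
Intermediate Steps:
u*P = -138*(-27) = 3726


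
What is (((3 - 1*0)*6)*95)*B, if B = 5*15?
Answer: 128250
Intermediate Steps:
B = 75
(((3 - 1*0)*6)*95)*B = (((3 - 1*0)*6)*95)*75 = (((3 + 0)*6)*95)*75 = ((3*6)*95)*75 = (18*95)*75 = 1710*75 = 128250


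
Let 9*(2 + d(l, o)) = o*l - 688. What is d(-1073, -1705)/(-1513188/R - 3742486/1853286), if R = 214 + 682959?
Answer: -385903186948958467/8041703285769 ≈ -47988.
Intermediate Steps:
R = 683173
d(l, o) = -706/9 + l*o/9 (d(l, o) = -2 + (o*l - 688)/9 = -2 + (l*o - 688)/9 = -2 + (-688 + l*o)/9 = -2 + (-688/9 + l*o/9) = -706/9 + l*o/9)
d(-1073, -1705)/(-1513188/R - 3742486/1853286) = (-706/9 + (1/9)*(-1073)*(-1705))/(-1513188/683173 - 3742486/1853286) = (-706/9 + 1829465/9)/(-1513188*1/683173 - 3742486*1/1853286) = 1828759/(9*(-1513188/683173 - 1871243/926643)) = 1828759/(9*(-2680567761923/633057478239)) = (1828759/9)*(-633057478239/2680567761923) = -385903186948958467/8041703285769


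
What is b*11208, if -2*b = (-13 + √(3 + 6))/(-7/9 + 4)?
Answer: 504360/29 ≈ 17392.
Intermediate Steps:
b = 45/29 (b = -(-13 + √(3 + 6))/(2*(-7/9 + 4)) = -(-13 + √9)/(2*(-7*⅑ + 4)) = -(-13 + 3)/(2*(-7/9 + 4)) = -(-5)/29/9 = -(-5)*9/29 = -½*(-90/29) = 45/29 ≈ 1.5517)
b*11208 = (45/29)*11208 = 504360/29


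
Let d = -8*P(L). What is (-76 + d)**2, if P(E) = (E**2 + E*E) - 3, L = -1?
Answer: 4624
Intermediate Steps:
P(E) = -3 + 2*E**2 (P(E) = (E**2 + E**2) - 3 = 2*E**2 - 3 = -3 + 2*E**2)
d = 8 (d = -8*(-3 + 2*(-1)**2) = -8*(-3 + 2*1) = -8*(-3 + 2) = -8*(-1) = 8)
(-76 + d)**2 = (-76 + 8)**2 = (-68)**2 = 4624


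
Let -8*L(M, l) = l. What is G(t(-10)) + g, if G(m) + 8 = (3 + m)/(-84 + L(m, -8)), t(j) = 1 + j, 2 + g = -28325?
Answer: -2351799/83 ≈ -28335.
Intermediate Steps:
g = -28327 (g = -2 - 28325 = -28327)
L(M, l) = -l/8
G(m) = -667/83 - m/83 (G(m) = -8 + (3 + m)/(-84 - ⅛*(-8)) = -8 + (3 + m)/(-84 + 1) = -8 + (3 + m)/(-83) = -8 + (3 + m)*(-1/83) = -8 + (-3/83 - m/83) = -667/83 - m/83)
G(t(-10)) + g = (-667/83 - (1 - 10)/83) - 28327 = (-667/83 - 1/83*(-9)) - 28327 = (-667/83 + 9/83) - 28327 = -658/83 - 28327 = -2351799/83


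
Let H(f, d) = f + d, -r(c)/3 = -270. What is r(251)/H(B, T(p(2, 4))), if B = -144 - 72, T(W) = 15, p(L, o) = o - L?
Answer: -270/67 ≈ -4.0299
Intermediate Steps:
r(c) = 810 (r(c) = -3*(-270) = 810)
B = -216
H(f, d) = d + f
r(251)/H(B, T(p(2, 4))) = 810/(15 - 216) = 810/(-201) = 810*(-1/201) = -270/67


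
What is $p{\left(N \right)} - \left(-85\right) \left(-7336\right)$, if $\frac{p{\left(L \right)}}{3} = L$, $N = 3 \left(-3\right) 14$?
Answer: $-623938$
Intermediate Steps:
$N = -126$ ($N = \left(-9\right) 14 = -126$)
$p{\left(L \right)} = 3 L$
$p{\left(N \right)} - \left(-85\right) \left(-7336\right) = 3 \left(-126\right) - \left(-85\right) \left(-7336\right) = -378 - 623560 = -623938$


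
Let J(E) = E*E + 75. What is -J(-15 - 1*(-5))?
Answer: -175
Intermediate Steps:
J(E) = 75 + E² (J(E) = E² + 75 = 75 + E²)
-J(-15 - 1*(-5)) = -(75 + (-15 - 1*(-5))²) = -(75 + (-15 + 5)²) = -(75 + (-10)²) = -(75 + 100) = -1*175 = -175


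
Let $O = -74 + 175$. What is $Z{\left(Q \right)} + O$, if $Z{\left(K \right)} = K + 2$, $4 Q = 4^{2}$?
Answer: $107$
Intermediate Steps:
$Q = 4$ ($Q = \frac{4^{2}}{4} = \frac{1}{4} \cdot 16 = 4$)
$Z{\left(K \right)} = 2 + K$
$O = 101$
$Z{\left(Q \right)} + O = \left(2 + 4\right) + 101 = 6 + 101 = 107$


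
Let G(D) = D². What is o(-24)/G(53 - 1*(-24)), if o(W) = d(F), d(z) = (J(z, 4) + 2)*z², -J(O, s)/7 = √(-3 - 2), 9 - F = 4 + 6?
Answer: 2/5929 - I*√5/847 ≈ 0.00033733 - 0.00264*I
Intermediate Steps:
F = -1 (F = 9 - (4 + 6) = 9 - 1*10 = 9 - 10 = -1)
J(O, s) = -7*I*√5 (J(O, s) = -7*√(-3 - 2) = -7*I*√5)
d(z) = z²*(2 - 7*I*√5) (d(z) = (-7*I*√5 + 2)*z² = (2 - 7*I*√5)*z² = z²*(2 - 7*I*√5))
o(W) = 2 - 7*I*√5 (o(W) = (-1)²*(2 - 7*I*√5) = 1*(2 - 7*I*√5) = 2 - 7*I*√5)
o(-24)/G(53 - 1*(-24)) = (2 - 7*I*√5)/((53 - 1*(-24))²) = (2 - 7*I*√5)/((53 + 24)²) = (2 - 7*I*√5)/(77²) = (2 - 7*I*√5)/5929 = (2 - 7*I*√5)*(1/5929) = 2/5929 - I*√5/847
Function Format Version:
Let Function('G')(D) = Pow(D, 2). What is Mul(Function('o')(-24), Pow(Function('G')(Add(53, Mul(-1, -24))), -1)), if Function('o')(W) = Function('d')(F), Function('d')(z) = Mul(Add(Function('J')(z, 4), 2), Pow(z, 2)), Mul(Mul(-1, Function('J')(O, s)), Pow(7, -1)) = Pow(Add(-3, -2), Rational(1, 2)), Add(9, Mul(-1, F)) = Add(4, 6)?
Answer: Add(Rational(2, 5929), Mul(Rational(-1, 847), I, Pow(5, Rational(1, 2)))) ≈ Add(0.00033733, Mul(-0.0026400, I))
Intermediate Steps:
F = -1 (F = Add(9, Mul(-1, Add(4, 6))) = Add(9, Mul(-1, 10)) = Add(9, -10) = -1)
Function('J')(O, s) = Mul(-7, I, Pow(5, Rational(1, 2))) (Function('J')(O, s) = Mul(-7, Pow(Add(-3, -2), Rational(1, 2))) = Mul(-7, Pow(-5, Rational(1, 2))) = Mul(-7, Mul(I, Pow(5, Rational(1, 2)))) = Mul(-7, I, Pow(5, Rational(1, 2))))
Function('d')(z) = Mul(Pow(z, 2), Add(2, Mul(-7, I, Pow(5, Rational(1, 2))))) (Function('d')(z) = Mul(Add(Mul(-7, I, Pow(5, Rational(1, 2))), 2), Pow(z, 2)) = Mul(Add(2, Mul(-7, I, Pow(5, Rational(1, 2)))), Pow(z, 2)) = Mul(Pow(z, 2), Add(2, Mul(-7, I, Pow(5, Rational(1, 2))))))
Function('o')(W) = Add(2, Mul(-7, I, Pow(5, Rational(1, 2)))) (Function('o')(W) = Mul(Pow(-1, 2), Add(2, Mul(-7, I, Pow(5, Rational(1, 2))))) = Mul(1, Add(2, Mul(-7, I, Pow(5, Rational(1, 2))))) = Add(2, Mul(-7, I, Pow(5, Rational(1, 2)))))
Mul(Function('o')(-24), Pow(Function('G')(Add(53, Mul(-1, -24))), -1)) = Mul(Add(2, Mul(-7, I, Pow(5, Rational(1, 2)))), Pow(Pow(Add(53, Mul(-1, -24)), 2), -1)) = Mul(Add(2, Mul(-7, I, Pow(5, Rational(1, 2)))), Pow(Pow(Add(53, 24), 2), -1)) = Mul(Add(2, Mul(-7, I, Pow(5, Rational(1, 2)))), Pow(Pow(77, 2), -1)) = Mul(Add(2, Mul(-7, I, Pow(5, Rational(1, 2)))), Pow(5929, -1)) = Mul(Add(2, Mul(-7, I, Pow(5, Rational(1, 2)))), Rational(1, 5929)) = Add(Rational(2, 5929), Mul(Rational(-1, 847), I, Pow(5, Rational(1, 2))))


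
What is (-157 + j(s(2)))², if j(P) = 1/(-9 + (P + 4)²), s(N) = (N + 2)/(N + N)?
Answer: 6305121/256 ≈ 24629.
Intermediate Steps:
s(N) = (2 + N)/(2*N) (s(N) = (2 + N)/((2*N)) = (2 + N)*(1/(2*N)) = (2 + N)/(2*N))
j(P) = 1/(-9 + (4 + P)²)
(-157 + j(s(2)))² = (-157 + 1/(-9 + (4 + (½)*(2 + 2)/2)²))² = (-157 + 1/(-9 + (4 + (½)*(½)*4)²))² = (-157 + 1/(-9 + (4 + 1)²))² = (-157 + 1/(-9 + 5²))² = (-157 + 1/(-9 + 25))² = (-157 + 1/16)² = (-2511/16)² = 6305121/256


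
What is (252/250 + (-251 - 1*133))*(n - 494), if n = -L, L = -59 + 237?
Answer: 32171328/125 ≈ 2.5737e+5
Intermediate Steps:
L = 178
n = -178 (n = -1*178 = -178)
(252/250 + (-251 - 1*133))*(n - 494) = (252/250 + (-251 - 1*133))*(-178 - 494) = (252*(1/250) + (-251 - 133))*(-672) = (126/125 - 384)*(-672) = -47874/125*(-672) = 32171328/125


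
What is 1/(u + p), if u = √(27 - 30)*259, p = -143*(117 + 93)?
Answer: -1430/42952483 - 37*I*√3/128857449 ≈ -3.3293e-5 - 4.9734e-7*I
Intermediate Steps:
p = -30030 (p = -143*210 = -30030)
u = 259*I*√3 (u = √(-3)*259 = (I*√3)*259 = 259*I*√3 ≈ 448.6*I)
1/(u + p) = 1/(259*I*√3 - 30030) = 1/(-30030 + 259*I*√3)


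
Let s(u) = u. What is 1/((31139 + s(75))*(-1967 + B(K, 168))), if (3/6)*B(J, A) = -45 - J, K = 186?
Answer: -1/75818806 ≈ -1.3189e-8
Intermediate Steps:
B(J, A) = -90 - 2*J (B(J, A) = 2*(-45 - J) = -90 - 2*J)
1/((31139 + s(75))*(-1967 + B(K, 168))) = 1/((31139 + 75)*(-1967 + (-90 - 2*186))) = 1/(31214*(-1967 + (-90 - 372))) = 1/(31214*(-1967 - 462)) = 1/(31214*(-2429)) = 1/(-75818806) = -1/75818806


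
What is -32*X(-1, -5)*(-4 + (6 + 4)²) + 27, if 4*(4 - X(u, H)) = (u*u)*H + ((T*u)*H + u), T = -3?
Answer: -28389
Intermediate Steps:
X(u, H) = 4 - u/4 - H*u²/4 + 3*H*u/4 (X(u, H) = 4 - ((u*u)*H + ((-3*u)*H + u))/4 = 4 - (u²*H + (-3*H*u + u))/4 = 4 - (H*u² + (u - 3*H*u))/4 = 4 - (u + H*u² - 3*H*u)/4 = 4 + (-u/4 - H*u²/4 + 3*H*u/4) = 4 - u/4 - H*u²/4 + 3*H*u/4)
-32*X(-1, -5)*(-4 + (6 + 4)²) + 27 = -32*(4 - ¼*(-1) - ¼*(-5)*(-1)² + (¾)*(-5)*(-1))*(-4 + (6 + 4)²) + 27 = -32*(4 + ¼ - ¼*(-5)*1 + 15/4)*(-4 + 10²) + 27 = -32*(4 + ¼ + 5/4 + 15/4)*(-4 + 100) + 27 = -296*96 + 27 = -32*888 + 27 = -28416 + 27 = -28389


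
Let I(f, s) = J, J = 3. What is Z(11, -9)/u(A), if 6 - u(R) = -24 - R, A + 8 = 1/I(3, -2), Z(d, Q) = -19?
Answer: -57/67 ≈ -0.85075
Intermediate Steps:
I(f, s) = 3
A = -23/3 (A = -8 + 1/3 = -8 + ⅓ = -23/3 ≈ -7.6667)
u(R) = 30 + R (u(R) = 6 - (-24 - R) = 6 + (24 + R) = 30 + R)
Z(11, -9)/u(A) = -19/(30 - 23/3) = -19/67/3 = -19*3/67 = -57/67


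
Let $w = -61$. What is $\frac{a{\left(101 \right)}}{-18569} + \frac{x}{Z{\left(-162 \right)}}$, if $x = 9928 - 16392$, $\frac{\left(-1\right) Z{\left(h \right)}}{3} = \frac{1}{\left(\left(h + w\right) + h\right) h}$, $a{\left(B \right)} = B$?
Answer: $\frac{2495424032539}{18569} \approx 1.3439 \cdot 10^{8}$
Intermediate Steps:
$Z{\left(h \right)} = - \frac{3}{h \left(-61 + 2 h\right)}$ ($Z{\left(h \right)} = - 3 \frac{1}{\left(\left(h - 61\right) + h\right) h} = - 3 \frac{1}{\left(\left(-61 + h\right) + h\right) h} = - 3 \frac{1}{\left(-61 + 2 h\right) h} = - 3 \frac{1}{h \left(-61 + 2 h\right)} = - \frac{3}{h \left(-61 + 2 h\right)}$)
$x = -6464$
$\frac{a{\left(101 \right)}}{-18569} + \frac{x}{Z{\left(-162 \right)}} = \frac{101}{-18569} - \frac{6464}{\left(-3\right) \frac{1}{-162} \frac{1}{-61 + 2 \left(-162\right)}} = 101 \left(- \frac{1}{18569}\right) - \frac{6464}{\left(-3\right) \left(- \frac{1}{162}\right) \frac{1}{-61 - 324}} = - \frac{101}{18569} - \frac{6464}{\left(-3\right) \left(- \frac{1}{162}\right) \frac{1}{-385}} = - \frac{101}{18569} - \frac{6464}{\left(-3\right) \left(- \frac{1}{162}\right) \left(- \frac{1}{385}\right)} = - \frac{101}{18569} - \frac{6464}{- \frac{1}{20790}} = - \frac{101}{18569} - -134386560 = - \frac{101}{18569} + 134386560 = \frac{2495424032539}{18569}$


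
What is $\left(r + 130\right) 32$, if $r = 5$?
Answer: $4320$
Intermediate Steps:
$\left(r + 130\right) 32 = \left(5 + 130\right) 32 = 135 \cdot 32 = 4320$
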